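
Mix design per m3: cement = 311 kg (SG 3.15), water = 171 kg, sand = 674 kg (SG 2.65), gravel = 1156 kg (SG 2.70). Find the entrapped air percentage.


Vol cement = 311 / (3.15 * 1000) = 0.09873 m3
Vol water = 171 / 1000 = 0.171 m3
Vol sand = 674 / (2.65 * 1000) = 0.25434 m3
Vol gravel = 1156 / (2.70 * 1000) = 0.428148 m3
Total solid + water volume = 0.952218 m3
Air = (1 - 0.952218) * 100 = 4.78%

4.78


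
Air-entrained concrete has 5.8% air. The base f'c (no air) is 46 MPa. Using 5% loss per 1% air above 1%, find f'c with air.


Strength loss = (5.8 - 1) * 5 = 24.0%
f'c = 46 * (1 - 24.0/100)
= 34.96 MPa

34.96


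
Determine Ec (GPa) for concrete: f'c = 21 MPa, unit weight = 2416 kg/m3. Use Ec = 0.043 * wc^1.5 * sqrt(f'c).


Ec = 0.043 * 2416^1.5 * sqrt(21) / 1000
= 23.4 GPa

23.4


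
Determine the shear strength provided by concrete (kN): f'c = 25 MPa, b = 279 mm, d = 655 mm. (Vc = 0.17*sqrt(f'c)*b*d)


Vc = 0.17 * sqrt(25) * 279 * 655 / 1000
= 155.33 kN

155.33


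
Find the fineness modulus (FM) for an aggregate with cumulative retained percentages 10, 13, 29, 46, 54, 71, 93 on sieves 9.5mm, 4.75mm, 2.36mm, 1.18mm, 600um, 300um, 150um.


FM = sum(cumulative % retained) / 100
= 316 / 100
= 3.16

3.16


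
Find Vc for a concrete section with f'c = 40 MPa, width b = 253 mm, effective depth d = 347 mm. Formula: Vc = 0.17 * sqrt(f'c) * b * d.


Vc = 0.17 * sqrt(40) * 253 * 347 / 1000
= 94.39 kN

94.39


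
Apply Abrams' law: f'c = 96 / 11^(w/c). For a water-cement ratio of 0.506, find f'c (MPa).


f'c = 96 / 11^0.506
= 96 / 3.365
= 28.53 MPa

28.53


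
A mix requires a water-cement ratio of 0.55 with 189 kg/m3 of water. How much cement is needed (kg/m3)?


Cement = water / (w/c)
= 189 / 0.55
= 343.6 kg/m3

343.6


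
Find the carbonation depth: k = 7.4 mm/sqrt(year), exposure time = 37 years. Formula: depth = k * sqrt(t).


depth = k * sqrt(t)
= 7.4 * sqrt(37)
= 45.01 mm

45.01


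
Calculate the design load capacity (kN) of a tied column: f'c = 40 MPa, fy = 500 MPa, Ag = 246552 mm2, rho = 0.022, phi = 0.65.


Ast = rho * Ag = 0.022 * 246552 = 5424.144 mm2
phi*Pn = 0.65 * 0.80 * (0.85 * 40 * (246552 - 5424.144) + 500 * 5424.144) / 1000
= 5673.42 kN

5673.42


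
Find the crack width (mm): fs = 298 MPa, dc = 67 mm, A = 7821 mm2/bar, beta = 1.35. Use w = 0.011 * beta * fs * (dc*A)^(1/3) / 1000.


w = 0.011 * beta * fs * (dc * A)^(1/3) / 1000
= 0.011 * 1.35 * 298 * (67 * 7821)^(1/3) / 1000
= 0.357 mm

0.357


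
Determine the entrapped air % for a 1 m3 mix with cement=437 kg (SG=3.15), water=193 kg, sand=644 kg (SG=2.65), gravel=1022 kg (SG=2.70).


Vol cement = 437 / (3.15 * 1000) = 0.13873 m3
Vol water = 193 / 1000 = 0.193 m3
Vol sand = 644 / (2.65 * 1000) = 0.243019 m3
Vol gravel = 1022 / (2.70 * 1000) = 0.378519 m3
Total solid + water volume = 0.953268 m3
Air = (1 - 0.953268) * 100 = 4.67%

4.67


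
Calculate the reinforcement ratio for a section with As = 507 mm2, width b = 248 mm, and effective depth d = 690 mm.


rho = As / (b * d)
= 507 / (248 * 690)
= 0.003

0.003


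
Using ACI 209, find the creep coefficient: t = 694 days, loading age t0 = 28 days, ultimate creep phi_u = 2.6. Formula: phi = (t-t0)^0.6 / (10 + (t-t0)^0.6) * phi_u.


dt = 694 - 28 = 666
phi = 666^0.6 / (10 + 666^0.6) * 2.6
= 2.163

2.163


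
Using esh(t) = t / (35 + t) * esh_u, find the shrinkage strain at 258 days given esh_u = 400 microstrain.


esh(258) = 258 / (35 + 258) * 400
= 258 / 293 * 400
= 352.2 microstrain

352.2


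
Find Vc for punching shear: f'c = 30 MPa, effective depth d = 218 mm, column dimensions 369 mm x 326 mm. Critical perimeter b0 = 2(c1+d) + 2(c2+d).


b0 = 2*(369 + 218) + 2*(326 + 218) = 2262 mm
Vc = 0.33 * sqrt(30) * 2262 * 218 / 1000
= 891.3 kN

891.3


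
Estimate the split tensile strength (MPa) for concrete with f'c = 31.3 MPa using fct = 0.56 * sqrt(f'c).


fct = 0.56 * sqrt(31.3)
= 0.56 * 5.595
= 3.133 MPa

3.133


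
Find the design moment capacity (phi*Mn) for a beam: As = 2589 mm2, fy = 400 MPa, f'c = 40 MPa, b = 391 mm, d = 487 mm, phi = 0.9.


a = As * fy / (0.85 * f'c * b)
= 2589 * 400 / (0.85 * 40 * 391)
= 77.8998 mm
Mn = As * fy * (d - a/2) / 10^6
= 464.0007 kN-m
phi*Mn = 0.9 * 464.0007 = 417.6 kN-m

417.6


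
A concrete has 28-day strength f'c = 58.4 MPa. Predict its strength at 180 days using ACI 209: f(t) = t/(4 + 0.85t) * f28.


f(180) = 180 / (4 + 0.85 * 180) * 58.4
= 180 / 157.0 * 58.4
= 66.96 MPa

66.96


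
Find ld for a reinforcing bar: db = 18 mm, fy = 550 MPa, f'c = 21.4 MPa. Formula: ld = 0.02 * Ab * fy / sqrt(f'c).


Ab = pi * 18^2 / 4 = 254.469 mm2
ld = 0.02 * 254.469 * 550 / sqrt(21.4)
= 605.1 mm

605.1


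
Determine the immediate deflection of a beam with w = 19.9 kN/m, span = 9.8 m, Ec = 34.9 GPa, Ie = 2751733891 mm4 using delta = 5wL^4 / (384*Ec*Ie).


Convert: L = 9.8 m = 9800 mm, Ec = 34.9 GPa = 34900 MPa
delta = 5 * 19.9 * 9800^4 / (384 * 34900 * 2751733891)
= 24.89 mm

24.89


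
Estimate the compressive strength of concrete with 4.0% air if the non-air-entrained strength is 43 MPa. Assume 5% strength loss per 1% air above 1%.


Strength loss = (4.0 - 1) * 5 = 15.0%
f'c = 43 * (1 - 15.0/100)
= 36.55 MPa

36.55


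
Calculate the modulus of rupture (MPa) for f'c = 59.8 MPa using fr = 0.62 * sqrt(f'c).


fr = 0.62 * sqrt(59.8)
= 4.794 MPa

4.794


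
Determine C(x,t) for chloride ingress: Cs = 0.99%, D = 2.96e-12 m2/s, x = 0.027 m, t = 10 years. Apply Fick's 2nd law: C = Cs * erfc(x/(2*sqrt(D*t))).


t_seconds = 10 * 365.25 * 24 * 3600 = 315576000.0 s
arg = 0.027 / (2 * sqrt(2.96e-12 * 315576000.0))
= 0.4417
erfc(0.4417) = 0.5322
C = 0.99 * 0.5322 = 0.5269%

0.5269


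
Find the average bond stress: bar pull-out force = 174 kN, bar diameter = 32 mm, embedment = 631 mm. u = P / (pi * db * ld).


u = P / (pi * db * ld)
= 174 * 1000 / (pi * 32 * 631)
= 2.743 MPa

2.743


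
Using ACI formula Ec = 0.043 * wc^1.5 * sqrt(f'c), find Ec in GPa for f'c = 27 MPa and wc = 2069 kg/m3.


Ec = 0.043 * 2069^1.5 * sqrt(27) / 1000
= 21.03 GPa

21.03


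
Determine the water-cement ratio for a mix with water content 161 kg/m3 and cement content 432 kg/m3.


w/c = water / cement
w/c = 161 / 432 = 0.373

0.373


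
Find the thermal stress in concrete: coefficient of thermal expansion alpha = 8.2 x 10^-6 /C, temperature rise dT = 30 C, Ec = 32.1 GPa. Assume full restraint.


sigma = alpha * dT * Ec
= 8.2e-6 * 30 * 32.1 * 1000
= 7.897 MPa

7.897


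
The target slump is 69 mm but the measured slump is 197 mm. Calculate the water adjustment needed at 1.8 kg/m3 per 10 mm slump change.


Difference = 69 - 197 = -128 mm
Water adjustment = -128 * 1.8 / 10 = -23.0 kg/m3

-23.0


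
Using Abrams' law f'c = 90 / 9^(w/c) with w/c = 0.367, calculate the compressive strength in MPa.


f'c = 90 / 9^0.367
= 90 / 2.24
= 40.18 MPa

40.18


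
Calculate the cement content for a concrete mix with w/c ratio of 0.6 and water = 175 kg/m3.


Cement = water / (w/c)
= 175 / 0.6
= 291.7 kg/m3

291.7


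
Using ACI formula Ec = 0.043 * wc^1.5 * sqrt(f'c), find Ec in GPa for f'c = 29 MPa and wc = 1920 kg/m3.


Ec = 0.043 * 1920^1.5 * sqrt(29) / 1000
= 19.48 GPa

19.48


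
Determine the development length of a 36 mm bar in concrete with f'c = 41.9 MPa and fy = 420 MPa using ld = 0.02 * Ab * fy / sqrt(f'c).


Ab = pi * 36^2 / 4 = 1017.876 mm2
ld = 0.02 * 1017.876 * 420 / sqrt(41.9)
= 1320.9 mm

1320.9


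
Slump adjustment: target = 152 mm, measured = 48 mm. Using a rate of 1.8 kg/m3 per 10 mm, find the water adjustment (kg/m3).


Difference = 152 - 48 = 104 mm
Water adjustment = 104 * 1.8 / 10 = 18.7 kg/m3

18.7


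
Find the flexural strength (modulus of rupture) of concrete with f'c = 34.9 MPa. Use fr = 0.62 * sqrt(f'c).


fr = 0.62 * sqrt(34.9)
= 3.663 MPa

3.663


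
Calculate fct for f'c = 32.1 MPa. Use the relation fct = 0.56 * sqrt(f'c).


fct = 0.56 * sqrt(32.1)
= 0.56 * 5.666
= 3.173 MPa

3.173


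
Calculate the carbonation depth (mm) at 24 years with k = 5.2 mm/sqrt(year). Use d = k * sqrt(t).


depth = k * sqrt(t)
= 5.2 * sqrt(24)
= 25.47 mm

25.47


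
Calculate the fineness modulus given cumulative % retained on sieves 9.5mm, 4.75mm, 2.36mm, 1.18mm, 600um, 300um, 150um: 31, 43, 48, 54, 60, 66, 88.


FM = sum(cumulative % retained) / 100
= 390 / 100
= 3.9

3.9


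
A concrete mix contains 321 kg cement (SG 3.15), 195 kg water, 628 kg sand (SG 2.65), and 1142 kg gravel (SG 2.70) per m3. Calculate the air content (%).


Vol cement = 321 / (3.15 * 1000) = 0.101905 m3
Vol water = 195 / 1000 = 0.195 m3
Vol sand = 628 / (2.65 * 1000) = 0.236981 m3
Vol gravel = 1142 / (2.70 * 1000) = 0.422963 m3
Total solid + water volume = 0.956849 m3
Air = (1 - 0.956849) * 100 = 4.32%

4.32


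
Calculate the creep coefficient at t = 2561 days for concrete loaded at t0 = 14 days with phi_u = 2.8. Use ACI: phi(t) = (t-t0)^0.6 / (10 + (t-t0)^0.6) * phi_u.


dt = 2561 - 14 = 2547
phi = 2547^0.6 / (10 + 2547^0.6) * 2.8
= 2.568

2.568


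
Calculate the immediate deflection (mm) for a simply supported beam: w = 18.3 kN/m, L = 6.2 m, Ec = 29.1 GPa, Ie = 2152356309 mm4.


Convert: L = 6.2 m = 6200 mm, Ec = 29.1 GPa = 29100 MPa
delta = 5 * 18.3 * 6200^4 / (384 * 29100 * 2152356309)
= 5.62 mm

5.62


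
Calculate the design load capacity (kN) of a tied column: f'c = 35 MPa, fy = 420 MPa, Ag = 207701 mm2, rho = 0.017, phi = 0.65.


Ast = rho * Ag = 0.017 * 207701 = 3530.917 mm2
phi*Pn = 0.65 * 0.80 * (0.85 * 35 * (207701 - 3530.917) + 420 * 3530.917) / 1000
= 3929.66 kN

3929.66


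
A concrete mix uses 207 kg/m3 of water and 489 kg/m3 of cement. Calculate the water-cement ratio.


w/c = water / cement
w/c = 207 / 489 = 0.423

0.423


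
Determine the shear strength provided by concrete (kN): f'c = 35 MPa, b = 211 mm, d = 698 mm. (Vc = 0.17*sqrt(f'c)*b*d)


Vc = 0.17 * sqrt(35) * 211 * 698 / 1000
= 148.12 kN

148.12


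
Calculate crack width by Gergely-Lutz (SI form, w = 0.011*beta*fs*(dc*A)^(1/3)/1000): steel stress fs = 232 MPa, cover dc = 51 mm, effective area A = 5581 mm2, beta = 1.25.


w = 0.011 * beta * fs * (dc * A)^(1/3) / 1000
= 0.011 * 1.25 * 232 * (51 * 5581)^(1/3) / 1000
= 0.21 mm

0.21


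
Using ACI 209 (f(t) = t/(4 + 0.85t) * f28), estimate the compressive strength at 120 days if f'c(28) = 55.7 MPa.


f(120) = 120 / (4 + 0.85 * 120) * 55.7
= 120 / 106.0 * 55.7
= 63.06 MPa

63.06


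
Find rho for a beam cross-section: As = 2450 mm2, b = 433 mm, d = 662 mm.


rho = As / (b * d)
= 2450 / (433 * 662)
= 0.0085

0.0085


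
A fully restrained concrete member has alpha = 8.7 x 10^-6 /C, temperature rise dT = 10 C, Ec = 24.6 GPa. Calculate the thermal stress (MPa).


sigma = alpha * dT * Ec
= 8.7e-6 * 10 * 24.6 * 1000
= 2.14 MPa

2.14


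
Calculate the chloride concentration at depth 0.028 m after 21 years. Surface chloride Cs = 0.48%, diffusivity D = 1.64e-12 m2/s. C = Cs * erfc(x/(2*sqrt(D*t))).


t_seconds = 21 * 365.25 * 24 * 3600 = 662709600.0 s
arg = 0.028 / (2 * sqrt(1.64e-12 * 662709600.0))
= 0.4247
erfc(0.4247) = 0.5481
C = 0.48 * 0.5481 = 0.2631%

0.2631


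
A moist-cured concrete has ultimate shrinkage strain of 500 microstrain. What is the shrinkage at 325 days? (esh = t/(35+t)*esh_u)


esh(325) = 325 / (35 + 325) * 500
= 325 / 360 * 500
= 451.4 microstrain

451.4


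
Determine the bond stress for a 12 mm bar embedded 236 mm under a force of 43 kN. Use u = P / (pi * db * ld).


u = P / (pi * db * ld)
= 43 * 1000 / (pi * 12 * 236)
= 4.833 MPa

4.833


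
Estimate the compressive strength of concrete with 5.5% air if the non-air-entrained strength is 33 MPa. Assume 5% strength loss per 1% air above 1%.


Strength loss = (5.5 - 1) * 5 = 22.5%
f'c = 33 * (1 - 22.5/100)
= 25.57 MPa

25.57


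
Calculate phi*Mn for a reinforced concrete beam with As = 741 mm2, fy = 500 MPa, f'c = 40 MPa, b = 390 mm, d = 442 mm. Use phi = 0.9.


a = As * fy / (0.85 * f'c * b)
= 741 * 500 / (0.85 * 40 * 390)
= 27.9412 mm
Mn = As * fy * (d - a/2) / 10^6
= 158.5849 kN-m
phi*Mn = 0.9 * 158.5849 = 142.73 kN-m

142.73


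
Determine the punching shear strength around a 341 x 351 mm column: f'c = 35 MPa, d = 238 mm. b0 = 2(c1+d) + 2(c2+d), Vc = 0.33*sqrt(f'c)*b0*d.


b0 = 2*(341 + 238) + 2*(351 + 238) = 2336 mm
Vc = 0.33 * sqrt(35) * 2336 * 238 / 1000
= 1085.42 kN

1085.42


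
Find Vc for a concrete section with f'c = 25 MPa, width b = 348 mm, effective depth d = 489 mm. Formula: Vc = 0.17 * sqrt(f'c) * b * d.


Vc = 0.17 * sqrt(25) * 348 * 489 / 1000
= 144.65 kN

144.65


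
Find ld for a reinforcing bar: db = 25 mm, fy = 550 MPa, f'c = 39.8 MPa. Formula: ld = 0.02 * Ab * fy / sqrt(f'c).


Ab = pi * 25^2 / 4 = 490.874 mm2
ld = 0.02 * 490.874 * 550 / sqrt(39.8)
= 855.9 mm

855.9


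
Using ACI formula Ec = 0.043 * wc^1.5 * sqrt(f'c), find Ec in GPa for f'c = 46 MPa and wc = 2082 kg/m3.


Ec = 0.043 * 2082^1.5 * sqrt(46) / 1000
= 27.71 GPa

27.71


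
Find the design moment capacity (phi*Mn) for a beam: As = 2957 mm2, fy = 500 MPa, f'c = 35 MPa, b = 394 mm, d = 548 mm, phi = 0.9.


a = As * fy / (0.85 * f'c * b)
= 2957 * 500 / (0.85 * 35 * 394)
= 126.1357 mm
Mn = As * fy * (d - a/2) / 10^6
= 716.9722 kN-m
phi*Mn = 0.9 * 716.9722 = 645.27 kN-m

645.27


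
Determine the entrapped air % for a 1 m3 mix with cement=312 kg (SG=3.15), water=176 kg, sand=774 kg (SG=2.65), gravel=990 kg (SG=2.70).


Vol cement = 312 / (3.15 * 1000) = 0.099048 m3
Vol water = 176 / 1000 = 0.176 m3
Vol sand = 774 / (2.65 * 1000) = 0.292075 m3
Vol gravel = 990 / (2.70 * 1000) = 0.366667 m3
Total solid + water volume = 0.93379 m3
Air = (1 - 0.93379) * 100 = 6.62%

6.62


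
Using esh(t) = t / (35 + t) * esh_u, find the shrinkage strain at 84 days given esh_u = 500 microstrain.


esh(84) = 84 / (35 + 84) * 500
= 84 / 119 * 500
= 352.9 microstrain

352.9


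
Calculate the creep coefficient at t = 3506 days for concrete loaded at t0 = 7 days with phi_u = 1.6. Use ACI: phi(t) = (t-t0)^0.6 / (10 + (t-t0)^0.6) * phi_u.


dt = 3506 - 7 = 3499
phi = 3499^0.6 / (10 + 3499^0.6) * 1.6
= 1.489

1.489


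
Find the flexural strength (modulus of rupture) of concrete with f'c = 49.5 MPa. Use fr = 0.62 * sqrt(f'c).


fr = 0.62 * sqrt(49.5)
= 4.362 MPa

4.362


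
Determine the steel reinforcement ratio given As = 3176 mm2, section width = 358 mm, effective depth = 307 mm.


rho = As / (b * d)
= 3176 / (358 * 307)
= 0.0289

0.0289


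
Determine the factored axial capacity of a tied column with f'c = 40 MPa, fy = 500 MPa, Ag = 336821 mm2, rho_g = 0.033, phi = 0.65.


Ast = rho * Ag = 0.033 * 336821 = 11115.093 mm2
phi*Pn = 0.65 * 0.80 * (0.85 * 40 * (336821 - 11115.093) + 500 * 11115.093) / 1000
= 8648.4 kN

8648.4


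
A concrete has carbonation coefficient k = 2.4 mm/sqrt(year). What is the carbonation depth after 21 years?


depth = k * sqrt(t)
= 2.4 * sqrt(21)
= 11.0 mm

11.0


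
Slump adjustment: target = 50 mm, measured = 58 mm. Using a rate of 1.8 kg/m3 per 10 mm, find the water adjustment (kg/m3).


Difference = 50 - 58 = -8 mm
Water adjustment = -8 * 1.8 / 10 = -1.4 kg/m3

-1.4


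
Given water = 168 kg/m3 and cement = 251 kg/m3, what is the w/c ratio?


w/c = water / cement
w/c = 168 / 251 = 0.669

0.669


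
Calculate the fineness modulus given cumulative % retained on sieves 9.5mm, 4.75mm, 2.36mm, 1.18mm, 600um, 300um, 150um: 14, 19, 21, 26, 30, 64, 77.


FM = sum(cumulative % retained) / 100
= 251 / 100
= 2.51

2.51


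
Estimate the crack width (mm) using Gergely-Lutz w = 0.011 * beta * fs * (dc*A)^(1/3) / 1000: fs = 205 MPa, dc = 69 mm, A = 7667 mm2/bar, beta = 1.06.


w = 0.011 * beta * fs * (dc * A)^(1/3) / 1000
= 0.011 * 1.06 * 205 * (69 * 7667)^(1/3) / 1000
= 0.193 mm

0.193


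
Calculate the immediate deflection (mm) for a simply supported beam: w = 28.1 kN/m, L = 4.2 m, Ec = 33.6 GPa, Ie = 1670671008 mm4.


Convert: L = 4.2 m = 4200 mm, Ec = 33.6 GPa = 33600 MPa
delta = 5 * 28.1 * 4200^4 / (384 * 33600 * 1670671008)
= 2.03 mm

2.03


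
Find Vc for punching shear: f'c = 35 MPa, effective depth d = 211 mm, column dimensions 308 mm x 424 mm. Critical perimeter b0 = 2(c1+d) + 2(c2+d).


b0 = 2*(308 + 211) + 2*(424 + 211) = 2308 mm
Vc = 0.33 * sqrt(35) * 2308 * 211 / 1000
= 950.75 kN

950.75


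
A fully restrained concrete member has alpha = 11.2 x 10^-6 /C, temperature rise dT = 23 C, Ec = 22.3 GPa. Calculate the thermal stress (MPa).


sigma = alpha * dT * Ec
= 11.2e-6 * 23 * 22.3 * 1000
= 5.744 MPa

5.744


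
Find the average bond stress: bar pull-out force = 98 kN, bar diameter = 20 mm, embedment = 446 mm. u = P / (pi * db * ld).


u = P / (pi * db * ld)
= 98 * 1000 / (pi * 20 * 446)
= 3.497 MPa

3.497


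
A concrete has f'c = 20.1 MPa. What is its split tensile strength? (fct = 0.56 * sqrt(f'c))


fct = 0.56 * sqrt(20.1)
= 0.56 * 4.483
= 2.511 MPa

2.511


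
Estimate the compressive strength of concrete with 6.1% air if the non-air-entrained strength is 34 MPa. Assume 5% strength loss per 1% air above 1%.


Strength loss = (6.1 - 1) * 5 = 25.5%
f'c = 34 * (1 - 25.5/100)
= 25.33 MPa

25.33


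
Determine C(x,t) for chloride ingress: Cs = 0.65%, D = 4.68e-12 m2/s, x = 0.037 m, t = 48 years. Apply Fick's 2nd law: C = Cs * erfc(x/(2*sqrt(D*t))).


t_seconds = 48 * 365.25 * 24 * 3600 = 1514764800.0 s
arg = 0.037 / (2 * sqrt(4.68e-12 * 1514764800.0))
= 0.2197
erfc(0.2197) = 0.756
C = 0.65 * 0.756 = 0.4914%

0.4914


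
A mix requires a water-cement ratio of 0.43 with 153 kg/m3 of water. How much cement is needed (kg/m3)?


Cement = water / (w/c)
= 153 / 0.43
= 355.8 kg/m3

355.8


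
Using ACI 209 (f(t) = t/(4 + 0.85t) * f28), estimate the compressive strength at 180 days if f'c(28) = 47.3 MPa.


f(180) = 180 / (4 + 0.85 * 180) * 47.3
= 180 / 157.0 * 47.3
= 54.23 MPa

54.23


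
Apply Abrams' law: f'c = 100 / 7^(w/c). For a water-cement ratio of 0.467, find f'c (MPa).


f'c = 100 / 7^0.467
= 100 / 2.481
= 40.3 MPa

40.3


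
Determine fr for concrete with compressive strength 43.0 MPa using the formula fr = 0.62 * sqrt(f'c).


fr = 0.62 * sqrt(43.0)
= 4.066 MPa

4.066


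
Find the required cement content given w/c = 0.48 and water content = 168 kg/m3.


Cement = water / (w/c)
= 168 / 0.48
= 350.0 kg/m3

350.0


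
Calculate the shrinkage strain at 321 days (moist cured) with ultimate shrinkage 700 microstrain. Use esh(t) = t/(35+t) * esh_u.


esh(321) = 321 / (35 + 321) * 700
= 321 / 356 * 700
= 631.2 microstrain

631.2


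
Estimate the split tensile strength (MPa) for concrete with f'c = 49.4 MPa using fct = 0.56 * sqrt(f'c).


fct = 0.56 * sqrt(49.4)
= 0.56 * 7.029
= 3.936 MPa

3.936


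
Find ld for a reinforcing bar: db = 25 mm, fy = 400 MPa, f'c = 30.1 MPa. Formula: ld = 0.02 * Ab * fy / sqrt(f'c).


Ab = pi * 25^2 / 4 = 490.874 mm2
ld = 0.02 * 490.874 * 400 / sqrt(30.1)
= 715.8 mm

715.8


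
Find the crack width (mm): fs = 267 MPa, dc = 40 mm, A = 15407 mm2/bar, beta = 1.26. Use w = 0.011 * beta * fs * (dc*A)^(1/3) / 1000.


w = 0.011 * beta * fs * (dc * A)^(1/3) / 1000
= 0.011 * 1.26 * 267 * (40 * 15407)^(1/3) / 1000
= 0.315 mm

0.315


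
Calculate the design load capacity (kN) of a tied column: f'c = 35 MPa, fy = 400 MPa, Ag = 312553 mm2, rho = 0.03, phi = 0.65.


Ast = rho * Ag = 0.03 * 312553 = 9376.59 mm2
phi*Pn = 0.65 * 0.80 * (0.85 * 35 * (312553 - 9376.59) + 400 * 9376.59) / 1000
= 6640.47 kN

6640.47


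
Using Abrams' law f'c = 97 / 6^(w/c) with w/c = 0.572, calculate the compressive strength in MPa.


f'c = 97 / 6^0.572
= 97 / 2.787
= 34.81 MPa

34.81


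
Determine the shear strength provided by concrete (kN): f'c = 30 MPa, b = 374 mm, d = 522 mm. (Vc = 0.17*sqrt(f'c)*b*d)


Vc = 0.17 * sqrt(30) * 374 * 522 / 1000
= 181.78 kN

181.78


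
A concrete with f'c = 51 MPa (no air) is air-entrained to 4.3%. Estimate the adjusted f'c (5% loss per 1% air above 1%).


Strength loss = (4.3 - 1) * 5 = 16.5%
f'c = 51 * (1 - 16.5/100)
= 42.59 MPa

42.59


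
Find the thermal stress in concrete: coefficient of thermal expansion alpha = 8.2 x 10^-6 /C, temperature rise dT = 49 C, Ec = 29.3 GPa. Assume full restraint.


sigma = alpha * dT * Ec
= 8.2e-6 * 49 * 29.3 * 1000
= 11.773 MPa

11.773


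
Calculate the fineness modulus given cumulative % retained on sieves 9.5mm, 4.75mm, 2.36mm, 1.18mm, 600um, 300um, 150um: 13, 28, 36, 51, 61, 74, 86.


FM = sum(cumulative % retained) / 100
= 349 / 100
= 3.49

3.49


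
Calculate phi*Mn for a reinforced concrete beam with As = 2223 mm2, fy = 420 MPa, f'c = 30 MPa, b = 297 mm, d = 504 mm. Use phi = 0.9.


a = As * fy / (0.85 * f'c * b)
= 2223 * 420 / (0.85 * 30 * 297)
= 123.2799 mm
Mn = As * fy * (d - a/2) / 10^6
= 413.0139 kN-m
phi*Mn = 0.9 * 413.0139 = 371.71 kN-m

371.71


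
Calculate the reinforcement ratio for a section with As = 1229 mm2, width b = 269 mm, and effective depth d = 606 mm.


rho = As / (b * d)
= 1229 / (269 * 606)
= 0.0075

0.0075


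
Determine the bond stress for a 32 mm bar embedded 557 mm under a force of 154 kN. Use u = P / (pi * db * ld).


u = P / (pi * db * ld)
= 154 * 1000 / (pi * 32 * 557)
= 2.75 MPa

2.75


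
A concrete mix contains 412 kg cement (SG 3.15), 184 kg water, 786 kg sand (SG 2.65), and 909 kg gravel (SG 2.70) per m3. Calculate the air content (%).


Vol cement = 412 / (3.15 * 1000) = 0.130794 m3
Vol water = 184 / 1000 = 0.184 m3
Vol sand = 786 / (2.65 * 1000) = 0.296604 m3
Vol gravel = 909 / (2.70 * 1000) = 0.336667 m3
Total solid + water volume = 0.948064 m3
Air = (1 - 0.948064) * 100 = 5.19%

5.19


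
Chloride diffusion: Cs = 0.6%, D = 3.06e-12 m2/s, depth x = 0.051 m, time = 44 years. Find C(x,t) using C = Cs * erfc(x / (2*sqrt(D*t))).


t_seconds = 44 * 365.25 * 24 * 3600 = 1388534400.0 s
arg = 0.051 / (2 * sqrt(3.06e-12 * 1388534400.0))
= 0.3912
erfc(0.3912) = 0.5801
C = 0.6 * 0.5801 = 0.3481%

0.3481


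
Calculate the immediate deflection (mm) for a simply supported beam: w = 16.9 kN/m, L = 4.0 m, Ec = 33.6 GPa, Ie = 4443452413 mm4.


Convert: L = 4.0 m = 4000 mm, Ec = 33.6 GPa = 33600 MPa
delta = 5 * 16.9 * 4000^4 / (384 * 33600 * 4443452413)
= 0.38 mm

0.38


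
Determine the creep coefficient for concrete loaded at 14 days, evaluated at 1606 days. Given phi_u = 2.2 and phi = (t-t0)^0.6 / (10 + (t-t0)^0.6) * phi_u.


dt = 1606 - 14 = 1592
phi = 1592^0.6 / (10 + 1592^0.6) * 2.2
= 1.964

1.964


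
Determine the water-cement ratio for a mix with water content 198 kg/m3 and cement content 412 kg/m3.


w/c = water / cement
w/c = 198 / 412 = 0.481

0.481


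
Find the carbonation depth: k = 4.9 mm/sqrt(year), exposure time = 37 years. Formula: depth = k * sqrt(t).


depth = k * sqrt(t)
= 4.9 * sqrt(37)
= 29.81 mm

29.81


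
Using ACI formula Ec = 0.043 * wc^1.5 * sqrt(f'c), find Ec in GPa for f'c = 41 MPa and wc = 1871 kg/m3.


Ec = 0.043 * 1871^1.5 * sqrt(41) / 1000
= 22.28 GPa

22.28


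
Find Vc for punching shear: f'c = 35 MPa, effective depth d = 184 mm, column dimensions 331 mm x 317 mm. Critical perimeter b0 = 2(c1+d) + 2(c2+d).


b0 = 2*(331 + 184) + 2*(317 + 184) = 2032 mm
Vc = 0.33 * sqrt(35) * 2032 * 184 / 1000
= 729.94 kN

729.94


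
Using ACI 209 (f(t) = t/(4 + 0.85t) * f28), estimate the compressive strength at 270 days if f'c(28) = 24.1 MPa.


f(270) = 270 / (4 + 0.85 * 270) * 24.1
= 270 / 233.5 * 24.1
= 27.87 MPa

27.87


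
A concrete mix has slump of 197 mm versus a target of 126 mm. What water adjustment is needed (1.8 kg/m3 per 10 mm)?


Difference = 126 - 197 = -71 mm
Water adjustment = -71 * 1.8 / 10 = -12.8 kg/m3

-12.8


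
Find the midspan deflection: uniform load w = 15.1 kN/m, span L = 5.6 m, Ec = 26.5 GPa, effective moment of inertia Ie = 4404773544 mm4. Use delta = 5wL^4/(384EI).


Convert: L = 5.6 m = 5600 mm, Ec = 26.5 GPa = 26500 MPa
delta = 5 * 15.1 * 5600^4 / (384 * 26500 * 4404773544)
= 1.66 mm

1.66


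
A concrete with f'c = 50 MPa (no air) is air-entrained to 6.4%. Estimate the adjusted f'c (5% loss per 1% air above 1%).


Strength loss = (6.4 - 1) * 5 = 27.0%
f'c = 50 * (1 - 27.0/100)
= 36.5 MPa

36.5


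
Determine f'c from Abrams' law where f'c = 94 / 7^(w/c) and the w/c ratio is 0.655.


f'c = 94 / 7^0.655
= 94 / 3.577
= 26.28 MPa

26.28


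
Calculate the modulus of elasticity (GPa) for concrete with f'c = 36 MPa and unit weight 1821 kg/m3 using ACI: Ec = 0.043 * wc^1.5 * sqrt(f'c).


Ec = 0.043 * 1821^1.5 * sqrt(36) / 1000
= 20.05 GPa

20.05


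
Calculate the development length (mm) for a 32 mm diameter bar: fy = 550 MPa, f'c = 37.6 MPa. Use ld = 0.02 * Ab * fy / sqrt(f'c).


Ab = pi * 32^2 / 4 = 804.248 mm2
ld = 0.02 * 804.248 * 550 / sqrt(37.6)
= 1442.7 mm

1442.7


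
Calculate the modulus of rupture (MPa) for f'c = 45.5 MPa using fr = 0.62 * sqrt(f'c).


fr = 0.62 * sqrt(45.5)
= 4.182 MPa

4.182


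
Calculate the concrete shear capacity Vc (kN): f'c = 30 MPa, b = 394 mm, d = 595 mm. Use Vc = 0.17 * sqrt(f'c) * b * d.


Vc = 0.17 * sqrt(30) * 394 * 595 / 1000
= 218.28 kN

218.28


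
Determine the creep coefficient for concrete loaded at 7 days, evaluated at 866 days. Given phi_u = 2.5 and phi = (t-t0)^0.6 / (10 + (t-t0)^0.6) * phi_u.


dt = 866 - 7 = 859
phi = 859^0.6 / (10 + 859^0.6) * 2.5
= 2.13

2.13


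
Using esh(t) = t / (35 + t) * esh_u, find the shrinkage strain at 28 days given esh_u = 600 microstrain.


esh(28) = 28 / (35 + 28) * 600
= 28 / 63 * 600
= 266.7 microstrain

266.7


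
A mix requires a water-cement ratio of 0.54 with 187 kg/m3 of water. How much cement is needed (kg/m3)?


Cement = water / (w/c)
= 187 / 0.54
= 346.3 kg/m3

346.3


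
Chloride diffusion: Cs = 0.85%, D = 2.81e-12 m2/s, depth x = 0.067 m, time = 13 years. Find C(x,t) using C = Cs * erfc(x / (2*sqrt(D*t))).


t_seconds = 13 * 365.25 * 24 * 3600 = 410248800.0 s
arg = 0.067 / (2 * sqrt(2.81e-12 * 410248800.0))
= 0.9867
erfc(0.9867) = 0.1629
C = 0.85 * 0.1629 = 0.1385%

0.1385


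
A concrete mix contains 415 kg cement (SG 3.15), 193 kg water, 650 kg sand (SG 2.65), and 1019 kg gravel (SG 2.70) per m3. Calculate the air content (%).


Vol cement = 415 / (3.15 * 1000) = 0.131746 m3
Vol water = 193 / 1000 = 0.193 m3
Vol sand = 650 / (2.65 * 1000) = 0.245283 m3
Vol gravel = 1019 / (2.70 * 1000) = 0.377407 m3
Total solid + water volume = 0.947436 m3
Air = (1 - 0.947436) * 100 = 5.26%

5.26


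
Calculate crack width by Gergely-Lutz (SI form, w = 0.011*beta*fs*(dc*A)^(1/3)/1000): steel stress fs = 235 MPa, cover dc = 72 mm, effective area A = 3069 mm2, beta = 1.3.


w = 0.011 * beta * fs * (dc * A)^(1/3) / 1000
= 0.011 * 1.3 * 235 * (72 * 3069)^(1/3) / 1000
= 0.203 mm

0.203


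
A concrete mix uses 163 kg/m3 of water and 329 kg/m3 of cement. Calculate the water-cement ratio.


w/c = water / cement
w/c = 163 / 329 = 0.495

0.495


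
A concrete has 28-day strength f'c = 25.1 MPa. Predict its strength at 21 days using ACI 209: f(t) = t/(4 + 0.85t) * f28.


f(21) = 21 / (4 + 0.85 * 21) * 25.1
= 21 / 21.85 * 25.1
= 24.12 MPa

24.12


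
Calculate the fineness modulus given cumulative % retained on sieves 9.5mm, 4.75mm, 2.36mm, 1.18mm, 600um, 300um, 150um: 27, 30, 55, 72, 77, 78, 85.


FM = sum(cumulative % retained) / 100
= 424 / 100
= 4.24

4.24


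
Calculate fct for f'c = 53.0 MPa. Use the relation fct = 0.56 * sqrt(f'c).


fct = 0.56 * sqrt(53.0)
= 0.56 * 7.28
= 4.077 MPa

4.077


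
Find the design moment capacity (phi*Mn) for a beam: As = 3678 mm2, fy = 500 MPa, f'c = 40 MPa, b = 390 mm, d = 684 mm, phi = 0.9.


a = As * fy / (0.85 * f'c * b)
= 3678 * 500 / (0.85 * 40 * 390)
= 138.6878 mm
Mn = As * fy * (d - a/2) / 10^6
= 1130.3526 kN-m
phi*Mn = 0.9 * 1130.3526 = 1017.32 kN-m

1017.32


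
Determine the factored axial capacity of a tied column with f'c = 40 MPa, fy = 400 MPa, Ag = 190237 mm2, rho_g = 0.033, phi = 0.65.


Ast = rho * Ag = 0.033 * 190237 = 6277.821 mm2
phi*Pn = 0.65 * 0.80 * (0.85 * 40 * (190237 - 6277.821) + 400 * 6277.821) / 1000
= 4558.19 kN

4558.19


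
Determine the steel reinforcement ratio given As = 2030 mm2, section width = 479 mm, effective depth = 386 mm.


rho = As / (b * d)
= 2030 / (479 * 386)
= 0.011

0.011


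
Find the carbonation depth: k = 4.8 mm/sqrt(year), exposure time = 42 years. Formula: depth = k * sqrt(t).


depth = k * sqrt(t)
= 4.8 * sqrt(42)
= 31.11 mm

31.11


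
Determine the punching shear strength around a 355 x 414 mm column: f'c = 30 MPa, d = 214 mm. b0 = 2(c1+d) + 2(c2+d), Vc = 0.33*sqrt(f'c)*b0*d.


b0 = 2*(355 + 214) + 2*(414 + 214) = 2394 mm
Vc = 0.33 * sqrt(30) * 2394 * 214 / 1000
= 926.0 kN

926.0


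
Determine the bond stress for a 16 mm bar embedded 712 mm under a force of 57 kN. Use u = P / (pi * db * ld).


u = P / (pi * db * ld)
= 57 * 1000 / (pi * 16 * 712)
= 1.593 MPa

1.593


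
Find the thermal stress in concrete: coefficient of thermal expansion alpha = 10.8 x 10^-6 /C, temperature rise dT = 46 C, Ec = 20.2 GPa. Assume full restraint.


sigma = alpha * dT * Ec
= 10.8e-6 * 46 * 20.2 * 1000
= 10.035 MPa

10.035


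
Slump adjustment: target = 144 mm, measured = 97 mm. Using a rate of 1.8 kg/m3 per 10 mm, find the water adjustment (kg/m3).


Difference = 144 - 97 = 47 mm
Water adjustment = 47 * 1.8 / 10 = 8.5 kg/m3

8.5


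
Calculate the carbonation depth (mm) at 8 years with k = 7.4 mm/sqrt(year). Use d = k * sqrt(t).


depth = k * sqrt(t)
= 7.4 * sqrt(8)
= 20.93 mm

20.93


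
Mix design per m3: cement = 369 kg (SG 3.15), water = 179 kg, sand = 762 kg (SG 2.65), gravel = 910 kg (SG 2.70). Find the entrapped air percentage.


Vol cement = 369 / (3.15 * 1000) = 0.117143 m3
Vol water = 179 / 1000 = 0.179 m3
Vol sand = 762 / (2.65 * 1000) = 0.287547 m3
Vol gravel = 910 / (2.70 * 1000) = 0.337037 m3
Total solid + water volume = 0.920727 m3
Air = (1 - 0.920727) * 100 = 7.93%

7.93


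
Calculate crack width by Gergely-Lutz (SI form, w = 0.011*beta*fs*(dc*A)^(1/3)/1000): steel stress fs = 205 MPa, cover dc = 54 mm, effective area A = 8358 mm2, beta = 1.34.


w = 0.011 * beta * fs * (dc * A)^(1/3) / 1000
= 0.011 * 1.34 * 205 * (54 * 8358)^(1/3) / 1000
= 0.232 mm

0.232


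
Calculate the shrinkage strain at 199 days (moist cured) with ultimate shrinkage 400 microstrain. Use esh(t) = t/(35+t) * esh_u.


esh(199) = 199 / (35 + 199) * 400
= 199 / 234 * 400
= 340.2 microstrain

340.2


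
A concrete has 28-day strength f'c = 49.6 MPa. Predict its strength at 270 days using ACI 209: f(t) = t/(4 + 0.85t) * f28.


f(270) = 270 / (4 + 0.85 * 270) * 49.6
= 270 / 233.5 * 49.6
= 57.35 MPa

57.35


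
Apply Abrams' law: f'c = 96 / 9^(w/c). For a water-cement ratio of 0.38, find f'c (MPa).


f'c = 96 / 9^0.38
= 96 / 2.305
= 41.65 MPa

41.65


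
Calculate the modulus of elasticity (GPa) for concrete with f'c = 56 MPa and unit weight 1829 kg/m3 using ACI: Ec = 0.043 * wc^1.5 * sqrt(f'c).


Ec = 0.043 * 1829^1.5 * sqrt(56) / 1000
= 25.17 GPa

25.17


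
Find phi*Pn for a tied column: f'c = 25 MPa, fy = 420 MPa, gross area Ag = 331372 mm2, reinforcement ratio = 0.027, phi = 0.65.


Ast = rho * Ag = 0.027 * 331372 = 8947.044 mm2
phi*Pn = 0.65 * 0.80 * (0.85 * 25 * (331372 - 8947.044) + 420 * 8947.044) / 1000
= 5516.83 kN

5516.83


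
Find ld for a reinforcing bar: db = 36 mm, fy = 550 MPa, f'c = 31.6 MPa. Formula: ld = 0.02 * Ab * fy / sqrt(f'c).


Ab = pi * 36^2 / 4 = 1017.876 mm2
ld = 0.02 * 1017.876 * 550 / sqrt(31.6)
= 1991.8 mm

1991.8


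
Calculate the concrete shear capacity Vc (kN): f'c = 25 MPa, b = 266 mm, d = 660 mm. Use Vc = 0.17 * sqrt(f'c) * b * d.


Vc = 0.17 * sqrt(25) * 266 * 660 / 1000
= 149.23 kN

149.23


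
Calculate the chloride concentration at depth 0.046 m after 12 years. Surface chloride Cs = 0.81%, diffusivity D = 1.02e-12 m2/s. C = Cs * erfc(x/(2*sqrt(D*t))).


t_seconds = 12 * 365.25 * 24 * 3600 = 378691200.0 s
arg = 0.046 / (2 * sqrt(1.02e-12 * 378691200.0))
= 1.1703
erfc(1.1703) = 0.0979
C = 0.81 * 0.0979 = 0.0793%

0.0793


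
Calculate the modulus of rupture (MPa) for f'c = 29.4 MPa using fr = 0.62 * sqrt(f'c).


fr = 0.62 * sqrt(29.4)
= 3.362 MPa

3.362


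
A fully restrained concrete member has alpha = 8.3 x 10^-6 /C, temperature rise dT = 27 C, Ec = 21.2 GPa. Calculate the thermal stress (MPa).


sigma = alpha * dT * Ec
= 8.3e-6 * 27 * 21.2 * 1000
= 4.751 MPa

4.751


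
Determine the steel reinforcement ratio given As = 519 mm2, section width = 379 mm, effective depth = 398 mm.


rho = As / (b * d)
= 519 / (379 * 398)
= 0.0034

0.0034


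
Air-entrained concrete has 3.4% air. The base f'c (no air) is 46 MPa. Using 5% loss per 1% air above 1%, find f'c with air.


Strength loss = (3.4 - 1) * 5 = 12.0%
f'c = 46 * (1 - 12.0/100)
= 40.48 MPa

40.48


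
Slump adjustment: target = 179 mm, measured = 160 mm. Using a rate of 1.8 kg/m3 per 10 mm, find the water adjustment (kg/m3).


Difference = 179 - 160 = 19 mm
Water adjustment = 19 * 1.8 / 10 = 3.4 kg/m3

3.4


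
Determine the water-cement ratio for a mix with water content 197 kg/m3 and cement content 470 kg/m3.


w/c = water / cement
w/c = 197 / 470 = 0.419

0.419


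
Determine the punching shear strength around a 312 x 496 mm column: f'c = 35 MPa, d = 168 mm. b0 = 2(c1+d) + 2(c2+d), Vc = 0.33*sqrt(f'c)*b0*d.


b0 = 2*(312 + 168) + 2*(496 + 168) = 2288 mm
Vc = 0.33 * sqrt(35) * 2288 * 168 / 1000
= 750.44 kN

750.44


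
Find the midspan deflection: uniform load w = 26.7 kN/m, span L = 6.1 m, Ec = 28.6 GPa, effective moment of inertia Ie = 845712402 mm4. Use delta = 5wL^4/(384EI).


Convert: L = 6.1 m = 6100 mm, Ec = 28.6 GPa = 28600 MPa
delta = 5 * 26.7 * 6100^4 / (384 * 28600 * 845712402)
= 19.9 mm

19.9


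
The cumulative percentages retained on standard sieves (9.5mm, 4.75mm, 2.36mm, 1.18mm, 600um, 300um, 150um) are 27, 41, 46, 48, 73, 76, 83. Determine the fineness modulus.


FM = sum(cumulative % retained) / 100
= 394 / 100
= 3.94

3.94


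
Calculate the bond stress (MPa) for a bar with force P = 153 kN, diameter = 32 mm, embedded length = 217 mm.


u = P / (pi * db * ld)
= 153 * 1000 / (pi * 32 * 217)
= 7.013 MPa

7.013


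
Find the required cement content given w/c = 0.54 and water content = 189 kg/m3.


Cement = water / (w/c)
= 189 / 0.54
= 350.0 kg/m3

350.0


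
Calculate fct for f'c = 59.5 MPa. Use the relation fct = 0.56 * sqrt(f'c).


fct = 0.56 * sqrt(59.5)
= 0.56 * 7.714
= 4.32 MPa

4.32


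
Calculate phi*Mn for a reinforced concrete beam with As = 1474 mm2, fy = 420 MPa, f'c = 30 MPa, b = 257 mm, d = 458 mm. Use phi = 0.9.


a = As * fy / (0.85 * f'c * b)
= 1474 * 420 / (0.85 * 30 * 257)
= 94.4656 mm
Mn = As * fy * (d - a/2) / 10^6
= 254.2978 kN-m
phi*Mn = 0.9 * 254.2978 = 228.87 kN-m

228.87


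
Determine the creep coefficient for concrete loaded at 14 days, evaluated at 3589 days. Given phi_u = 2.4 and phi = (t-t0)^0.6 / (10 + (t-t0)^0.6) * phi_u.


dt = 3589 - 14 = 3575
phi = 3575^0.6 / (10 + 3575^0.6) * 2.4
= 2.235

2.235


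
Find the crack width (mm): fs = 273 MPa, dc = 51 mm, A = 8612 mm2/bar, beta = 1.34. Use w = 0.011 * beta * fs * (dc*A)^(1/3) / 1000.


w = 0.011 * beta * fs * (dc * A)^(1/3) / 1000
= 0.011 * 1.34 * 273 * (51 * 8612)^(1/3) / 1000
= 0.306 mm

0.306


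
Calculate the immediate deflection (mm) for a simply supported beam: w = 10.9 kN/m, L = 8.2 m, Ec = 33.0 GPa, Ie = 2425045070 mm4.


Convert: L = 8.2 m = 8200 mm, Ec = 33.0 GPa = 33000 MPa
delta = 5 * 10.9 * 8200^4 / (384 * 33000 * 2425045070)
= 8.02 mm

8.02


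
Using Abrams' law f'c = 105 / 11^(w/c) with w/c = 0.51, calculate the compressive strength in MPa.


f'c = 105 / 11^0.51
= 105 / 3.397
= 30.91 MPa

30.91


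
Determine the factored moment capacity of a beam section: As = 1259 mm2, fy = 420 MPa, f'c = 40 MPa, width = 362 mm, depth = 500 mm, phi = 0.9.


a = As * fy / (0.85 * f'c * b)
= 1259 * 420 / (0.85 * 40 * 362)
= 42.9623 mm
Mn = As * fy * (d - a/2) / 10^6
= 253.0312 kN-m
phi*Mn = 0.9 * 253.0312 = 227.73 kN-m

227.73


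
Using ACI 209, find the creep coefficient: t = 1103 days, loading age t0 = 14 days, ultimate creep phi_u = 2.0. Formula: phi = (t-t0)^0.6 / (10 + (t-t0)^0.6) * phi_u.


dt = 1103 - 14 = 1089
phi = 1089^0.6 / (10 + 1089^0.6) * 2.0
= 1.738

1.738


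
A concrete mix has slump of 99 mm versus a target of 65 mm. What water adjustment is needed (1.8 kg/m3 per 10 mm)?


Difference = 65 - 99 = -34 mm
Water adjustment = -34 * 1.8 / 10 = -6.1 kg/m3

-6.1


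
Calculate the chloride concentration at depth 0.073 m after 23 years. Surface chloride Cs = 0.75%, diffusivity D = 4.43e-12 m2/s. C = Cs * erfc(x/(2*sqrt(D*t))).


t_seconds = 23 * 365.25 * 24 * 3600 = 725824800.0 s
arg = 0.073 / (2 * sqrt(4.43e-12 * 725824800.0))
= 0.6437
erfc(0.6437) = 0.3627
C = 0.75 * 0.3627 = 0.272%

0.272


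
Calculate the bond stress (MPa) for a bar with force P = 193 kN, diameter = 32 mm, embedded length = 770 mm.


u = P / (pi * db * ld)
= 193 * 1000 / (pi * 32 * 770)
= 2.493 MPa

2.493


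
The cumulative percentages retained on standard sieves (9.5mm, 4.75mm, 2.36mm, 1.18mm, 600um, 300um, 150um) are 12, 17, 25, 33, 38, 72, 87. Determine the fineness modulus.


FM = sum(cumulative % retained) / 100
= 284 / 100
= 2.84

2.84


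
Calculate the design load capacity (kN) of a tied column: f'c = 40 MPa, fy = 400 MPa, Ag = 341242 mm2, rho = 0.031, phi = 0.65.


Ast = rho * Ag = 0.031 * 341242 = 10578.502 mm2
phi*Pn = 0.65 * 0.80 * (0.85 * 40 * (341242 - 10578.502) + 400 * 10578.502) / 1000
= 8046.46 kN

8046.46


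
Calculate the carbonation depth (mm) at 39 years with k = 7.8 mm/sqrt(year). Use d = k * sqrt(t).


depth = k * sqrt(t)
= 7.8 * sqrt(39)
= 48.71 mm

48.71


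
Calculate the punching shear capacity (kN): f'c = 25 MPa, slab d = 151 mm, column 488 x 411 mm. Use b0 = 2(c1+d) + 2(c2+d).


b0 = 2*(488 + 151) + 2*(411 + 151) = 2402 mm
Vc = 0.33 * sqrt(25) * 2402 * 151 / 1000
= 598.46 kN

598.46


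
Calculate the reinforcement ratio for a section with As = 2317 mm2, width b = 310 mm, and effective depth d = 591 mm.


rho = As / (b * d)
= 2317 / (310 * 591)
= 0.0126

0.0126


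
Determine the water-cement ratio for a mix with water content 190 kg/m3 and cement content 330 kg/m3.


w/c = water / cement
w/c = 190 / 330 = 0.576

0.576


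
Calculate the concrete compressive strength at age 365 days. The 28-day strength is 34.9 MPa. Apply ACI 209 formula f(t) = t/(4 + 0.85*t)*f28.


f(365) = 365 / (4 + 0.85 * 365) * 34.9
= 365 / 314.25 * 34.9
= 40.54 MPa

40.54


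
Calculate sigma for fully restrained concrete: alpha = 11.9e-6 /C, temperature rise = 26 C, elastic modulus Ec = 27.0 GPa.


sigma = alpha * dT * Ec
= 11.9e-6 * 26 * 27.0 * 1000
= 8.354 MPa

8.354


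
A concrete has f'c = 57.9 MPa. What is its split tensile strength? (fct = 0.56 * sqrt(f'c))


fct = 0.56 * sqrt(57.9)
= 0.56 * 7.609
= 4.261 MPa

4.261


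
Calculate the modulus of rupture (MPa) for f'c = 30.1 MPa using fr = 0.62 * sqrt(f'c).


fr = 0.62 * sqrt(30.1)
= 3.402 MPa

3.402


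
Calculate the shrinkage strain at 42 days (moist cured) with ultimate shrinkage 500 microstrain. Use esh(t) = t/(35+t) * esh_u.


esh(42) = 42 / (35 + 42) * 500
= 42 / 77 * 500
= 272.7 microstrain

272.7


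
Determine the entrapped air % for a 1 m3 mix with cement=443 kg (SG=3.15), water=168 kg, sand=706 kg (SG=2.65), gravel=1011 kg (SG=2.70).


Vol cement = 443 / (3.15 * 1000) = 0.140635 m3
Vol water = 168 / 1000 = 0.168 m3
Vol sand = 706 / (2.65 * 1000) = 0.266415 m3
Vol gravel = 1011 / (2.70 * 1000) = 0.374444 m3
Total solid + water volume = 0.949494 m3
Air = (1 - 0.949494) * 100 = 5.05%

5.05
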